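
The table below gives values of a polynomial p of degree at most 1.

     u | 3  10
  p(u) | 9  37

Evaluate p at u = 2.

5

Using the Lagrange interpolation formula with nodes 3, 10:
  L_0(u) = (u - 10) / -7
  L_1(u) = (u - 3) / 7
Then p(u) = 9·L_0(u) + 37·L_1(u).
Expanding and collecting terms gives p(u) = 4u - 3.
Evaluating at u = 2: p(2) = 5.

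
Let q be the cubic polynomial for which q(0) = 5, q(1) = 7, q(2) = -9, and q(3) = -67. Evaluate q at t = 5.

-405

Forward differences of the values at t = 0, 1, 2, 3:
  q  : 5  7  -9  -67
  Δ  : 2  -16  -58
  Δ^2: -18  -42
  Δ^3: -24
The third differences are constant, confirming degree 3.
Interpolating (Newton forward form) and evaluating at t = 5 gives q(5) = -405.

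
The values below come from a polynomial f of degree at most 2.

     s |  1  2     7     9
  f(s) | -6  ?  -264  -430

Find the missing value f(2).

The 3 known points determine the degree-2 polynomial uniquely.
Write f(s) = as^2 + bs + c. Substituting each data point gives a linear system:
  a + b + c = -6
  49a + 7b + c = -264
  81a + 9b + c = -430
Solving the system yields a = -5, b = -3, c = 2.
So f(s) = -5s² - 3s + 2.
Then f(2) = -24.

-24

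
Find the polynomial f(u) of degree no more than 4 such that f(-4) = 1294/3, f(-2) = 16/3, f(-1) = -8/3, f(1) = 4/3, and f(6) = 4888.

f(u) = 3u^4 + 5u^3 - (5/3)u^2 - 3u - 2

Write f(u) = au^4 + bu^3 + cu^2 + du + e. Substituting each data point gives a linear system:
  256a - 64b + 16c - 4d + e = 1294/3
  16a - 8b + 4c - 2d + e = 16/3
  a - b + c - d + e = -8/3
  a + b + c + d + e = 4/3
  1296a + 216b + 36c + 6d + e = 4888
Solving the system yields a = 3, b = 5, c = -5/3, d = -3, e = -2.
So f(u) = 3u⁴ + 5u³ - (5/3)u² - 3u - 2.
Check: f(1) = 4/3. ✓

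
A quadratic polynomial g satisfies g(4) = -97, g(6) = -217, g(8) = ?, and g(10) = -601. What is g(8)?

-385

The 3 known points determine the degree-2 polynomial uniquely.
Write g(x) = ax^2 + bx + c. Substituting each data point gives a linear system:
  16a + 4b + c = -97
  36a + 6b + c = -217
  100a + 10b + c = -601
Solving the system yields a = -6, b = 0, c = -1.
So g(x) = -6x^2 - 1.
Then g(8) = -385.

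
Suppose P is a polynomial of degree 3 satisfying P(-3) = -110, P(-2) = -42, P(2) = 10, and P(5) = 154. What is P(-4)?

Using the Lagrange interpolation formula with nodes -3, -2, 2, 5:
  L_0(s) = (s + 2)(s - 2)(s - 5) / -40
  L_1(s) = (s + 3)(s - 2)(s - 5) / 28
  L_2(s) = (s + 3)(s + 2)(s - 5) / -60
  L_3(s) = (s + 3)(s + 2)(s - 2) / 168
Then P(s) = -110·L_0(s) - 42·L_1(s) + 10·L_2(s) + 154·L_3(s).
Expanding and collecting terms gives P(s) = 2s^3 - 5s^2 + 5s + 4.
Evaluating at s = -4: P(-4) = -224.

-224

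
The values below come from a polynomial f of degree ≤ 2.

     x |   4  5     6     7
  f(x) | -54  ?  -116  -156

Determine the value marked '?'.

On equispaced nodes a degree-2 polynomial has vanishing third forward difference, so
  - f(4) + 3·f(5) - 3·f(6) + f(7) = 0.
Substituting the known values and solving for f(5):
  3·f(5) = -246
  f(5) = -82.

-82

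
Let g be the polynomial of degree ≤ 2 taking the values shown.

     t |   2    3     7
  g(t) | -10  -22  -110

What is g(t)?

Using the Lagrange interpolation formula with nodes 2, 3, 7:
  L_0(t) = (t - 3)(t - 7) / 5
  L_1(t) = (t - 2)(t - 7) / -4
  L_2(t) = (t - 2)(t - 3) / 20
Then g(t) = -10·L_0(t) - 22·L_1(t) - 110·L_2(t).
Expanding and collecting terms gives g(t) = -2t^2 - 2t + 2.
Check: g(7) = -110. ✓

g(t) = -2t^2 - 2t + 2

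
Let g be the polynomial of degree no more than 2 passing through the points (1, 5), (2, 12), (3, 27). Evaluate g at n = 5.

81

Using the Lagrange interpolation formula with nodes 1, 2, 3:
  L_0(n) = (n - 2)(n - 3) / 2
  L_1(n) = (n - 1)(n - 3) / -1
  L_2(n) = (n - 1)(n - 2) / 2
Then g(n) = 5·L_0(n) + 12·L_1(n) + 27·L_2(n).
Expanding and collecting terms gives g(n) = 4n^2 - 5n + 6.
Evaluating at n = 5: g(5) = 81.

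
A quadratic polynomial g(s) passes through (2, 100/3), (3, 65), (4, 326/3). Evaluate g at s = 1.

41/3

Forward differences of the values at s = 2, 3, 4:
  g  : 100/3  65  326/3
  Δ  : 95/3  131/3
  Δ^2: 12
The second differences are constant, confirming degree 2.
Interpolating (Newton forward form) and evaluating at s = 1 gives g(1) = 41/3.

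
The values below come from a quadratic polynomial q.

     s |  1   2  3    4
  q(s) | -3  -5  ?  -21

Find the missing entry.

The 3 known points determine the degree-2 polynomial uniquely.
Write q(s) = as^2 + bs + c. Substituting each data point gives a linear system:
  a + b + c = -3
  4a + 2b + c = -5
  16a + 4b + c = -21
Solving the system yields a = -2, b = 4, c = -5.
So q(s) = -2s^2 + 4s - 5.
Then q(3) = -11.

-11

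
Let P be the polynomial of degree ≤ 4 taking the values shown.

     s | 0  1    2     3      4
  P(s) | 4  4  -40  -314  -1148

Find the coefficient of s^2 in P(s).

Write P(s) = as^4 + bs^3 + cs^2 + ds + e. Substituting each data point gives a linear system:
  e = 4
  a + b + c + d + e = 4
  16a + 8b + 4c + 2d + e = -40
  81a + 27b + 9c + 3d + e = -314
  256a + 64b + 16c + 4d + e = -1148
Solving the system yields a = -6, b = 5, c = 5, d = -4, e = 4.
So P(s) = -6s^4 + 5s^3 + 5s^2 - 4s + 4.
The coefficient of s^2 is 5.

5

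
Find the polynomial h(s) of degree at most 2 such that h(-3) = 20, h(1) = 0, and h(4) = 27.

Using the Lagrange interpolation formula with nodes -3, 1, 4:
  L_0(s) = (s - 1)(s - 4) / 28
  L_1(s) = (s + 3)(s - 4) / -12
  L_2(s) = (s + 3)(s - 1) / 21
Then h(s) = 20·L_0(s) + 0·L_1(s) + 27·L_2(s).
Expanding and collecting terms gives h(s) = 2s² - s - 1.
Check: h(1) = 0. ✓

h(s) = 2s^2 - s - 1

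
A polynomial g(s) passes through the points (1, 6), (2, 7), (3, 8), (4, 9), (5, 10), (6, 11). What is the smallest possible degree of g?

1

Forward differences of the values at s = 1, 2, 3, 4, 5, 6:
  g  : 6  7  8  9  10  11
  Δ  : 1  1  1  1  1
  Δ^2: 0  0  0  0
  Δ^3: 0  0  0
  Δ^4: 0  0
  Δ^5: 0
The first differences are constant (1) and nonzero, while all higher differences vanish, so the minimal degree is 1.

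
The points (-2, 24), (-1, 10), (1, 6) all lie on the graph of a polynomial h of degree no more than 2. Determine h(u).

h(u) = 4u^2 - 2u + 4

Using the Lagrange interpolation formula with nodes -2, -1, 1:
  L_0(u) = (u + 1)(u - 1) / 3
  L_1(u) = (u + 2)(u - 1) / -2
  L_2(u) = (u + 2)(u + 1) / 6
Then h(u) = 24·L_0(u) + 10·L_1(u) + 6·L_2(u).
Expanding and collecting terms gives h(u) = 4u² - 2u + 4.
Check: h(1) = 6. ✓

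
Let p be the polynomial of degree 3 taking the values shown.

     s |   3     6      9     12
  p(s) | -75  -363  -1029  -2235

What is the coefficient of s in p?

Write p(s) = as^3 + bs^2 + cs + d. Substituting each data point gives a linear system:
  27a + 9b + 3c + d = -75
  216a + 36b + 6c + d = -363
  729a + 81b + 9c + d = -1029
  1728a + 144b + 12c + d = -2235
Solving the system yields a = -1, b = -3, c = -6, d = -3.
So p(s) = -s^3 - 3s^2 - 6s - 3.
The coefficient of s is -6.

-6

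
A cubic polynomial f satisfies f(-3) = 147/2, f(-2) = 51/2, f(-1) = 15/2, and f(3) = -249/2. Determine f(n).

f(n) = -3n^3 - 3n^2 - 6n + 3/2

Write f(n) = an^3 + bn^2 + cn + d. Substituting each data point gives a linear system:
  -27a + 9b - 3c + d = 147/2
  -8a + 4b - 2c + d = 51/2
  -a + b - c + d = 15/2
  27a + 9b + 3c + d = -249/2
Solving the system yields a = -3, b = -3, c = -6, d = 3/2.
So f(n) = -3n³ - 3n² - 6n + 3/2.
Check: f(-1) = 15/2. ✓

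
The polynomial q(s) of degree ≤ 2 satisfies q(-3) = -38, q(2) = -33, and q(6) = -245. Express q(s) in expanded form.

q(s) = -6s^2 - 5s + 1

Write q(s) = as^2 + bs + c. Substituting each data point gives a linear system:
  9a - 3b + c = -38
  4a + 2b + c = -33
  36a + 6b + c = -245
Solving the system yields a = -6, b = -5, c = 1.
So q(s) = -6s² - 5s + 1.
Check: q(6) = -245. ✓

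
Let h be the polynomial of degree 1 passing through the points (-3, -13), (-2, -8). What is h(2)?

12

Using the Lagrange interpolation formula with nodes -3, -2:
  L_0(u) = (u + 2) / -1
  L_1(u) = (u + 3) / 1
Then h(u) = -13·L_0(u) - 8·L_1(u).
Expanding and collecting terms gives h(u) = 5u + 2.
Evaluating at u = 2: h(2) = 12.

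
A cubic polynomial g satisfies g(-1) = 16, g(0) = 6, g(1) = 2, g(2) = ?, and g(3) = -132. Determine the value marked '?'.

On equispaced nodes a degree-3 polynomial has vanishing fourth forward difference, so
  g(-1) - 4·g(0) + 6·g(1) - 4·g(2) + g(3) = 0.
Substituting the known values and solving for g(2):
  -4·g(2) = 128
  g(2) = -32.

-32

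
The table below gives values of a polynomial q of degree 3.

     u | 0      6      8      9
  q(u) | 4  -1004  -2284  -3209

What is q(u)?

q(u) = -4u^3 - 3u^2 - 6u + 4

Using the Lagrange interpolation formula with nodes 0, 6, 8, 9:
  L_0(u) = (u - 6)(u - 8)(u - 9) / -432
  L_1(u) = u(u - 8)(u - 9) / 36
  L_2(u) = u(u - 6)(u - 9) / -16
  L_3(u) = u(u - 6)(u - 8) / 27
Then q(u) = 4·L_0(u) - 1004·L_1(u) - 2284·L_2(u) - 3209·L_3(u).
Expanding and collecting terms gives q(u) = -4u^3 - 3u^2 - 6u + 4.
Check: q(0) = 4. ✓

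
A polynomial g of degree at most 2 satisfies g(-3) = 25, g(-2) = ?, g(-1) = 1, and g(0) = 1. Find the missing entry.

9

The 3 known points determine the degree-2 polynomial uniquely.
Write g(t) = at^2 + bt + c. Substituting each data point gives a linear system:
  9a - 3b + c = 25
  a - b + c = 1
  c = 1
Solving the system yields a = 4, b = 4, c = 1.
So g(t) = 4t^2 + 4t + 1.
Then g(-2) = 9.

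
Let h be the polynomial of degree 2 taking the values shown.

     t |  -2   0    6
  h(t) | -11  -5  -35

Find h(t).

h(t) = -t^2 + t - 5

Using the Lagrange interpolation formula with nodes -2, 0, 6:
  L_0(t) = t(t - 6) / 16
  L_1(t) = (t + 2)(t - 6) / -12
  L_2(t) = (t + 2)t / 48
Then h(t) = -11·L_0(t) - 5·L_1(t) - 35·L_2(t).
Expanding and collecting terms gives h(t) = -t^2 + t - 5.
Check: h(0) = -5. ✓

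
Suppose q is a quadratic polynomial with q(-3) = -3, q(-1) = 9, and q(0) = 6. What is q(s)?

Write q(s) = as^2 + bs + c. Substituting each data point gives a linear system:
  9a - 3b + c = -3
  a - b + c = 9
  c = 6
Solving the system yields a = -3, b = -6, c = 6.
So q(s) = -3s² - 6s + 6.
Check: q(-1) = 9. ✓

q(s) = -3s^2 - 6s + 6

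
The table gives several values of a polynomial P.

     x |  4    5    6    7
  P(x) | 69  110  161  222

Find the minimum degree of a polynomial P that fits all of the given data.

Forward differences of the values at x = 4, 5, 6, 7:
  P  : 69  110  161  222
  Δ  : 41  51  61
  Δ^2: 10  10
  Δ^3: 0
The second differences are constant (10) and nonzero, while all higher differences vanish, so the minimal degree is 2.

2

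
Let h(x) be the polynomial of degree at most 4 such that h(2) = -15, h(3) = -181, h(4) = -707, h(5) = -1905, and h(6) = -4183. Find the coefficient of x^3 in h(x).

Write h(x) = ax^4 + bx^3 + cx^2 + dx + e. Substituting each data point gives a linear system:
  16a + 8b + 4c + 2d + e = -15
  81a + 27b + 9c + 3d + e = -181
  256a + 64b + 16c + 4d + e = -707
  625a + 125b + 25c + 5d + e = -1905
  1296a + 216b + 36c + 6d + e = -4183
Solving the system yields a = -4, b = 4, c = 4, d = -2, e = 5.
So h(x) = -4x^4 + 4x^3 + 4x^2 - 2x + 5.
The coefficient of x^3 is 4.

4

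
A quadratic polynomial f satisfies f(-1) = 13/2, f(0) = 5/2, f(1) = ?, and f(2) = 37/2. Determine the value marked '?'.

The 3 known points determine the degree-2 polynomial uniquely.
Write f(t) = at^2 + bt + c. Substituting each data point gives a linear system:
  a - b + c = 13/2
  c = 5/2
  4a + 2b + c = 37/2
Solving the system yields a = 4, b = 0, c = 5/2.
So f(t) = 4t² + 5/2.
Then f(1) = 13/2.

13/2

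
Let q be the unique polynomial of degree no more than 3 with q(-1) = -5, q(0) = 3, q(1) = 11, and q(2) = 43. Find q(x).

q(x) = 4x^3 + 4x + 3

Write q(x) = ax^3 + bx^2 + cx + d. Substituting each data point gives a linear system:
  -a + b - c + d = -5
  d = 3
  a + b + c + d = 11
  8a + 4b + 2c + d = 43
Solving the system yields a = 4, b = 0, c = 4, d = 3.
So q(x) = 4x^3 + 4x + 3.
Check: q(-1) = -5. ✓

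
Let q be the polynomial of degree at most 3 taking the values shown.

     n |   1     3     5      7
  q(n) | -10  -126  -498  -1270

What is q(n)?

Write q(n) = an^3 + bn^2 + cn + d. Substituting each data point gives a linear system:
  a + b + c + d = -10
  27a + 9b + 3c + d = -126
  125a + 25b + 5c + d = -498
  343a + 49b + 7c + d = -1270
Solving the system yields a = -3, b = -5, c = 1, d = -3.
So q(n) = -3n^3 - 5n^2 + n - 3.
Check: q(3) = -126. ✓

q(n) = -3n^3 - 5n^2 + n - 3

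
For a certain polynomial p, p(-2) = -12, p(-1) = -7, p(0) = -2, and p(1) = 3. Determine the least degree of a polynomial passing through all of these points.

Forward differences of the values at s = -2, -1, 0, 1:
  p  : -12  -7  -2  3
  Δ  : 5  5  5
  Δ^2: 0  0
  Δ^3: 0
The first differences are constant (5) and nonzero, while all higher differences vanish, so the minimal degree is 1.

1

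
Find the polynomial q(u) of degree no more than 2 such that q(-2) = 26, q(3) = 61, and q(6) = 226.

q(u) = 6u^2 + u + 4

Write q(u) = au^2 + bu + c. Substituting each data point gives a linear system:
  4a - 2b + c = 26
  9a + 3b + c = 61
  36a + 6b + c = 226
Solving the system yields a = 6, b = 1, c = 4.
So q(u) = 6u^2 + u + 4.
Check: q(6) = 226. ✓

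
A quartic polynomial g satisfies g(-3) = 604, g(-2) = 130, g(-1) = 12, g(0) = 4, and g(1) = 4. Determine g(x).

g(x) = 6x^4 - 5x^3 - 2x^2 + x + 4

Write g(x) = ax^4 + bx^3 + cx^2 + dx + e. Substituting each data point gives a linear system:
  81a - 27b + 9c - 3d + e = 604
  16a - 8b + 4c - 2d + e = 130
  a - b + c - d + e = 12
  e = 4
  a + b + c + d + e = 4
Solving the system yields a = 6, b = -5, c = -2, d = 1, e = 4.
So g(x) = 6x^4 - 5x^3 - 2x^2 + x + 4.
Check: g(1) = 4. ✓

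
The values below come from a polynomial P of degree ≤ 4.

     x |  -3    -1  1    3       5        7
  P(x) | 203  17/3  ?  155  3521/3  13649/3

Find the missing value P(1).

17/3

The 5 known points determine the degree-4 polynomial uniquely.
Write P(x) = ax^4 + bx^3 + cx^2 + dx + e. Substituting each data point gives a linear system:
  81a - 27b + 9c - 3d + e = 203
  a - b + c - d + e = 17/3
  81a + 27b + 9c + 3d + e = 155
  625a + 125b + 25c + 5d + e = 3521/3
  2401a + 343b + 49c + 7d + e = 13649/3
Solving the system yields a = 2, b = -1, c = 5/3, d = 1, e = 2.
So P(x) = 2x⁴ - x³ + (5/3)x² + x + 2.
Then P(1) = 17/3.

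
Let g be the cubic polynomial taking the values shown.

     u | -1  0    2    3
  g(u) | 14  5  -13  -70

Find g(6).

Using the Lagrange interpolation formula with nodes -1, 0, 2, 3:
  L_0(u) = u(u - 2)(u - 3) / -12
  L_1(u) = (u + 1)(u - 2)(u - 3) / 6
  L_2(u) = (u + 1)u(u - 3) / -6
  L_3(u) = (u + 1)u(u - 2) / 12
Then g(u) = 14·L_0(u) + 5·L_1(u) - 13·L_2(u) - 70·L_3(u).
Expanding and collecting terms gives g(u) = -4u^3 + 4u^2 - u + 5.
Evaluating at u = 6: g(6) = -721.

-721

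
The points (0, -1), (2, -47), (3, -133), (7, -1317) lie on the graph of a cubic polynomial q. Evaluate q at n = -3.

Write q(n) = an^3 + bn^2 + cn + d. Substituting each data point gives a linear system:
  d = -1
  8a + 4b + 2c + d = -47
  27a + 9b + 3c + d = -133
  343a + 49b + 7c + d = -1317
Solving the system yields a = -3, b = -6, c = 1, d = -1.
So q(n) = -3n^3 - 6n^2 + n - 1.
Then q(-3) = 23.

23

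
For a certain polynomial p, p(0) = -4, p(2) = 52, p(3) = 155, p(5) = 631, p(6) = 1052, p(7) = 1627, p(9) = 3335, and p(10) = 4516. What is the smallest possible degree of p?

3

Divided differences on the nodes 0, 2, 3, 5, 6, 7, 9, 10:
  order 0: -4  52  155  631  1052  1627  3335  4516
  order 1: 28  103  238  421  575  854  1181
  order 2: 25  45  61  77  93  109
  order 3: 4  4  4  4  4
  order 4: 0  0  0  0
  order 5: 0  0  0
  order 6: 0  0
  order 7: 0
The order-3 divided differences are all 4 (nonzero) and every higher order vanishes, so the data lies on a polynomial of degree exactly 3.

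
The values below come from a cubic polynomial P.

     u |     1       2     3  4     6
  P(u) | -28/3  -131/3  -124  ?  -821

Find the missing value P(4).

-805/3

The 4 known points determine the degree-3 polynomial uniquely.
Write P(u) = au^3 + bu^2 + cu + d. Substituting each data point gives a linear system:
  a + b + c + d = -28/3
  8a + 4b + 2c + d = -131/3
  27a + 9b + 3c + d = -124
  216a + 36b + 6c + d = -821
Solving the system yields a = -3, b = -5, c = 5/3, d = -3.
So P(u) = -3u³ - 5u² + (5/3)u - 3.
Then P(4) = -805/3.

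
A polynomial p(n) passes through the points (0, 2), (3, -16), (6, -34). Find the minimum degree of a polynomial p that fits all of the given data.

1

Forward differences of the values at n = 0, 3, 6:
  p  : 2  -16  -34
  Δ  : -18  -18
  Δ^2: 0
The first differences are constant (-18) and nonzero, while all higher differences vanish, so the minimal degree is 1.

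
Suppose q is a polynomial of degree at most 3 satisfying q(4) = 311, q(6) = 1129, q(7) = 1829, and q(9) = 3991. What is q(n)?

q(n) = 6n^3 - 5n^2 + 3n - 5

Using the Lagrange interpolation formula with nodes 4, 6, 7, 9:
  L_0(n) = (n - 6)(n - 7)(n - 9) / -30
  L_1(n) = (n - 4)(n - 7)(n - 9) / 6
  L_2(n) = (n - 4)(n - 6)(n - 9) / -6
  L_3(n) = (n - 4)(n - 6)(n - 7) / 30
Then q(n) = 311·L_0(n) + 1129·L_1(n) + 1829·L_2(n) + 3991·L_3(n).
Expanding and collecting terms gives q(n) = 6n^3 - 5n^2 + 3n - 5.
Check: q(9) = 3991. ✓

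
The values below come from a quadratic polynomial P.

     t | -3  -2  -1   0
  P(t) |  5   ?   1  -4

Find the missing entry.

The 3 known points determine the degree-2 polynomial uniquely.
Write P(t) = at^2 + bt + c. Substituting each data point gives a linear system:
  9a - 3b + c = 5
  a - b + c = 1
  c = -4
Solving the system yields a = -1, b = -6, c = -4.
So P(t) = -t^2 - 6t - 4.
Then P(-2) = 4.

4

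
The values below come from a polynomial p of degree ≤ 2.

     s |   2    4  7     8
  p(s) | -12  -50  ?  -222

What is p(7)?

The 3 known points determine the degree-2 polynomial uniquely.
Write p(s) = as^2 + bs + c. Substituting each data point gives a linear system:
  4a + 2b + c = -12
  16a + 4b + c = -50
  64a + 8b + c = -222
Solving the system yields a = -4, b = 5, c = -6.
So p(s) = -4s^2 + 5s - 6.
Then p(7) = -167.

-167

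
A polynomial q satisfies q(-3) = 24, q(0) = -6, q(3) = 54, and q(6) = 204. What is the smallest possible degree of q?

Forward differences of the values at t = -3, 0, 3, 6:
  q  : 24  -6  54  204
  Δ  : -30  60  150
  Δ^2: 90  90
  Δ^3: 0
The second differences are constant (90) and nonzero, while all higher differences vanish, so the minimal degree is 2.

2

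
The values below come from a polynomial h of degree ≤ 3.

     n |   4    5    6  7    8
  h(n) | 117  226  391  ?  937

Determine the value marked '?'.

624

The 4 known points determine the degree-3 polynomial uniquely.
Write h(n) = an^3 + bn^2 + cn + d. Substituting each data point gives a linear system:
  64a + 16b + 4c + d = 117
  125a + 25b + 5c + d = 226
  216a + 36b + 6c + d = 391
  512a + 64b + 8c + d = 937
Solving the system yields a = 2, b = -2, c = 5, d = 1.
So h(n) = 2n^3 - 2n^2 + 5n + 1.
Then h(7) = 624.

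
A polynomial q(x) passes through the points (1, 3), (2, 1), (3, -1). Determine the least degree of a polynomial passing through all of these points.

1

Divided differences on the nodes 1, 2, 3:
  order 0: 3  1  -1
  order 1: -2  -2
  order 2: 0
The order-1 divided differences are all -2 (nonzero) and every higher order vanishes, so the data lies on a polynomial of degree exactly 1.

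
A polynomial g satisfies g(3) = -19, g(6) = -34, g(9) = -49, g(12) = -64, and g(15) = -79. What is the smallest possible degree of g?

1

Forward differences of the values at x = 3, 6, 9, 12, 15:
  g  : -19  -34  -49  -64  -79
  Δ  : -15  -15  -15  -15
  Δ^2: 0  0  0
  Δ^3: 0  0
  Δ^4: 0
The first differences are constant (-15) and nonzero, while all higher differences vanish, so the minimal degree is 1.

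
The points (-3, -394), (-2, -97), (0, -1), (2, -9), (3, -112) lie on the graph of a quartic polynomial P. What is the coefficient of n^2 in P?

-1

Write P(n) = an^4 + bn^3 + cn^2 + dn + e. Substituting each data point gives a linear system:
  81a - 27b + 9c - 3d + e = -394
  16a - 8b + 4c - 2d + e = -97
  e = -1
  16a + 8b + 4c + 2d + e = -9
  81a + 27b + 9c + 3d + e = -112
Solving the system yields a = -3, b = 5, c = -1, d = 2, e = -1.
So P(n) = -3n⁴ + 5n³ - n² + 2n - 1.
The coefficient of n^2 is -1.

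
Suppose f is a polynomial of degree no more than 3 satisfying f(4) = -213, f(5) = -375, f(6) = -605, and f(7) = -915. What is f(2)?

Forward differences of the values at n = 4, 5, 6, 7:
  f  : -213  -375  -605  -915
  Δ  : -162  -230  -310
  Δ^2: -68  -80
  Δ^3: -12
The third differences are constant, confirming degree 3.
Interpolating (Newton forward form) and evaluating at n = 2 gives f(2) = -45.

-45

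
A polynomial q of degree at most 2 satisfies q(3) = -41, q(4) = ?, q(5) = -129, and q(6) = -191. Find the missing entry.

The 3 known points determine the degree-2 polynomial uniquely.
Write q(s) = as^2 + bs + c. Substituting each data point gives a linear system:
  9a + 3b + c = -41
  25a + 5b + c = -129
  36a + 6b + c = -191
Solving the system yields a = -6, b = 4, c = 1.
So q(s) = -6s² + 4s + 1.
Then q(4) = -79.

-79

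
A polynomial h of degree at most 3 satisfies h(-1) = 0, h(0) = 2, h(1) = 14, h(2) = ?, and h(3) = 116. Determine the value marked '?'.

48

The 4 known points determine the degree-3 polynomial uniquely.
Write h(x) = ax^3 + bx^2 + cx + d. Substituting each data point gives a linear system:
  -a + b - c + d = 0
  d = 2
  a + b + c + d = 14
  27a + 9b + 3c + d = 116
Solving the system yields a = 2, b = 5, c = 5, d = 2.
So h(x) = 2x^3 + 5x^2 + 5x + 2.
Then h(2) = 48.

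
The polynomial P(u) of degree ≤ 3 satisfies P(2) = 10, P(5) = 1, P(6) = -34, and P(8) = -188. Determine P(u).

P(u) = -u^3 + 5u^2 + u - 4

Using the Lagrange interpolation formula with nodes 2, 5, 6, 8:
  L_0(u) = (u - 5)(u - 6)(u - 8) / -72
  L_1(u) = (u - 2)(u - 6)(u - 8) / 9
  L_2(u) = (u - 2)(u - 5)(u - 8) / -8
  L_3(u) = (u - 2)(u - 5)(u - 6) / 36
Then P(u) = 10·L_0(u) + 1·L_1(u) - 34·L_2(u) - 188·L_3(u).
Expanding and collecting terms gives P(u) = -u^3 + 5u^2 + u - 4.
Check: P(6) = -34. ✓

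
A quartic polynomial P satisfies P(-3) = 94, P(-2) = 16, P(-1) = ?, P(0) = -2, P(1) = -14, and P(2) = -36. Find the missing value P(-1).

0

On equispaced nodes a degree-4 polynomial has vanishing fifth forward difference, so
  - P(-3) + 5·P(-2) - 10·P(-1) + 10·P(0) - 5·P(1) + P(2) = 0.
Substituting the known values and solving for P(-1):
  -10·P(-1) = 0
  P(-1) = 0.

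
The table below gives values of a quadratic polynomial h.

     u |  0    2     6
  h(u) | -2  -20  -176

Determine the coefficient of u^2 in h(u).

Write h(u) = au^2 + bu + c. Substituting each data point gives a linear system:
  c = -2
  4a + 2b + c = -20
  36a + 6b + c = -176
Solving the system yields a = -5, b = 1, c = -2.
So h(u) = -5u² + u - 2.
The leading coefficient is -5.

-5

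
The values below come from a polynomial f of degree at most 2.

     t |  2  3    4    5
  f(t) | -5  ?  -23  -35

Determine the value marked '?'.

On equispaced nodes a degree-2 polynomial has vanishing third forward difference, so
  - f(2) + 3·f(3) - 3·f(4) + f(5) = 0.
Substituting the known values and solving for f(3):
  3·f(3) = -39
  f(3) = -13.

-13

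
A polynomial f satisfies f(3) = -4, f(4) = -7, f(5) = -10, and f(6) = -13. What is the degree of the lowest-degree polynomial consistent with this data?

Forward differences of the values at s = 3, 4, 5, 6:
  f  : -4  -7  -10  -13
  Δ  : -3  -3  -3
  Δ^2: 0  0
  Δ^3: 0
The first differences are constant (-3) and nonzero, while all higher differences vanish, so the minimal degree is 1.

1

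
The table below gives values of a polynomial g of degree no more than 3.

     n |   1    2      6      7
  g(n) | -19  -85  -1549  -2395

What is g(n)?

Using the Lagrange interpolation formula with nodes 1, 2, 6, 7:
  L_0(n) = (n - 2)(n - 6)(n - 7) / -30
  L_1(n) = (n - 1)(n - 6)(n - 7) / 20
  L_2(n) = (n - 1)(n - 2)(n - 7) / -20
  L_3(n) = (n - 1)(n - 2)(n - 6) / 30
Then g(n) = -19·L_0(n) - 85·L_1(n) - 1549·L_2(n) - 2395·L_3(n).
Expanding and collecting terms gives g(n) = -6n^3 - 6n^2 - 6n - 1.
Check: g(1) = -19. ✓

g(n) = -6n^3 - 6n^2 - 6n - 1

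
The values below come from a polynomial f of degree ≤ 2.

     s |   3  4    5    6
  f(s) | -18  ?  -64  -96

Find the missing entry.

-38

The 3 known points determine the degree-2 polynomial uniquely.
Write f(s) = as^2 + bs + c. Substituting each data point gives a linear system:
  9a + 3b + c = -18
  25a + 5b + c = -64
  36a + 6b + c = -96
Solving the system yields a = -3, b = 1, c = 6.
So f(s) = -3s^2 + s + 6.
Then f(4) = -38.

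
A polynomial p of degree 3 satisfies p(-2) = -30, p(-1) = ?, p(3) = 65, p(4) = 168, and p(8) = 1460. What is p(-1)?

The 4 known points determine the degree-3 polynomial uniquely.
Write p(u) = au^3 + bu^2 + cu + d. Substituting each data point gives a linear system:
  -8a + 4b - 2c + d = -30
  27a + 9b + 3c + d = 65
  64a + 16b + 4c + d = 168
  512a + 64b + 8c + d = 1460
Solving the system yields a = 3, b = -1, c = -1, d = -4.
So p(u) = 3u³ - u² - u - 4.
Then p(-1) = -7.

-7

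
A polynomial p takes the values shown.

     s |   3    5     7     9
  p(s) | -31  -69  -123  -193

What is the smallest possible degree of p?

Forward differences of the values at s = 3, 5, 7, 9:
  p  : -31  -69  -123  -193
  Δ  : -38  -54  -70
  Δ^2: -16  -16
  Δ^3: 0
The second differences are constant (-16) and nonzero, while all higher differences vanish, so the minimal degree is 2.

2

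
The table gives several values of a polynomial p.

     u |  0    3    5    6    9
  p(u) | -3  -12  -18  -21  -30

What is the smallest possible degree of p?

1

Divided differences on the nodes 0, 3, 5, 6, 9:
  order 0: -3  -12  -18  -21  -30
  order 1: -3  -3  -3  -3
  order 2: 0  0  0
  order 3: 0  0
  order 4: 0
The order-1 divided differences are all -3 (nonzero) and every higher order vanishes, so the data lies on a polynomial of degree exactly 1.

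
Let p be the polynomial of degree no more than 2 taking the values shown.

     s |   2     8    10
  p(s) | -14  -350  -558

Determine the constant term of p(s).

Write p(s) = as^2 + bs + c. Substituting each data point gives a linear system:
  4a + 2b + c = -14
  64a + 8b + c = -350
  100a + 10b + c = -558
Solving the system yields a = -6, b = 4, c = 2.
So p(s) = -6s^2 + 4s + 2.
The constant term is 2.

2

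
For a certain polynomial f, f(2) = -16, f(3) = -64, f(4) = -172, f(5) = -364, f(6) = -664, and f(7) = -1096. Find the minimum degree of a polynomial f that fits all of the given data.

Forward differences of the values at u = 2, 3, 4, 5, 6, 7:
  f  : -16  -64  -172  -364  -664  -1096
  Δ  : -48  -108  -192  -300  -432
  Δ^2: -60  -84  -108  -132
  Δ^3: -24  -24  -24
  Δ^4: 0  0
  Δ^5: 0
The third differences are constant (-24) and nonzero, while all higher differences vanish, so the minimal degree is 3.

3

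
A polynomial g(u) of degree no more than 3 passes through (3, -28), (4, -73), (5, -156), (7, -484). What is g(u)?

Write g(u) = au^3 + bu^2 + cu + d. Substituting each data point gives a linear system:
  27a + 9b + 3c + d = -28
  64a + 16b + 4c + d = -73
  125a + 25b + 5c + d = -156
  343a + 49b + 7c + d = -484
Solving the system yields a = -2, b = 5, c = -6, d = -1.
So g(u) = -2u³ + 5u² - 6u - 1.
Check: g(4) = -73. ✓

g(u) = -2u^3 + 5u^2 - 6u - 1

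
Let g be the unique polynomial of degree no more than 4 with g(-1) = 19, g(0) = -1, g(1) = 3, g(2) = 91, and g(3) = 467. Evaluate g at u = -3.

Using the Lagrange interpolation formula with nodes -1, 0, 1, 2, 3:
  L_0(u) = u(u - 1)(u - 2)(u - 3) / 24
  L_1(u) = (u + 1)(u - 1)(u - 2)(u - 3) / -6
  L_2(u) = (u + 1)u(u - 2)(u - 3) / 4
  L_3(u) = (u + 1)u(u - 1)(u - 3) / -6
  L_4(u) = (u + 1)u(u - 1)(u - 2) / 24
Then g(u) = 19·L_0(u) - 1·L_1(u) + 3·L_2(u) + 91·L_3(u) + 467·L_4(u).
Expanding and collecting terms gives g(u) = 6u^4 - 2u^3 + 6u^2 - 6u - 1.
Evaluating at u = -3: g(-3) = 611.

611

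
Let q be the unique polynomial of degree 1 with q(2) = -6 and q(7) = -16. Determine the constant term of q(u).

Write q(u) = au + b. Substituting each data point gives a linear system:
  2a + b = -6
  7a + b = -16
Solving the system yields a = -2, b = -2.
So q(u) = -2u - 2.
The constant term is -2.

-2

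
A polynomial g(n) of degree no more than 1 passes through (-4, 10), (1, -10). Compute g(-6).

Write g(n) = an + b. Substituting each data point gives a linear system:
  -4a + b = 10
  a + b = -10
Solving the system yields a = -4, b = -6.
So g(n) = -4n - 6.
Then g(-6) = 18.

18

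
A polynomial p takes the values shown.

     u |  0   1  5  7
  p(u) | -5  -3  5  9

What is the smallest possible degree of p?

Divided differences on the nodes 0, 1, 5, 7:
  order 0: -5  -3  5  9
  order 1: 2  2  2
  order 2: 0  0
  order 3: 0
The order-1 divided differences are all 2 (nonzero) and every higher order vanishes, so the data lies on a polynomial of degree exactly 1.

1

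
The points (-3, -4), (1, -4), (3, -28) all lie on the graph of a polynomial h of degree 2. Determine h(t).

Using the Lagrange interpolation formula with nodes -3, 1, 3:
  L_0(t) = (t - 1)(t - 3) / 24
  L_1(t) = (t + 3)(t - 3) / -8
  L_2(t) = (t + 3)(t - 1) / 12
Then h(t) = -4·L_0(t) - 4·L_1(t) - 28·L_2(t).
Expanding and collecting terms gives h(t) = -2t^2 - 4t + 2.
Check: h(-3) = -4. ✓

h(t) = -2t^2 - 4t + 2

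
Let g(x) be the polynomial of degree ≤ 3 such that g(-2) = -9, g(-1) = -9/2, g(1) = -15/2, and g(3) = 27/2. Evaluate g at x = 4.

48

Using the Lagrange interpolation formula with nodes -2, -1, 1, 3:
  L_0(x) = (x + 1)(x - 1)(x - 3) / -15
  L_1(x) = (x + 2)(x - 1)(x - 3) / 8
  L_2(x) = (x + 2)(x + 1)(x - 3) / -12
  L_3(x) = (x + 2)(x + 1)(x - 1) / 40
Then g(x) = -9·L_0(x) - 9/2·L_1(x) - 15/2·L_2(x) + 27/2·L_3(x).
Expanding and collecting terms gives g(x) = x^3 - (5/2)x - 6.
Evaluating at x = 4: g(4) = 48.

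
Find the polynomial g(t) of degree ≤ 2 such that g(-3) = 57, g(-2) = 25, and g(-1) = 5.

Write g(t) = at^2 + bt + c. Substituting each data point gives a linear system:
  9a - 3b + c = 57
  4a - 2b + c = 25
  a - b + c = 5
Solving the system yields a = 6, b = -2, c = -3.
So g(t) = 6t^2 - 2t - 3.
Check: g(-2) = 25. ✓

g(t) = 6t^2 - 2t - 3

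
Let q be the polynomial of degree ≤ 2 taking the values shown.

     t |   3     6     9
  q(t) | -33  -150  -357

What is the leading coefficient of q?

-5

Write q(t) = at^2 + bt + c. Substituting each data point gives a linear system:
  9a + 3b + c = -33
  36a + 6b + c = -150
  81a + 9b + c = -357
Solving the system yields a = -5, b = 6, c = -6.
So q(t) = -5t^2 + 6t - 6.
The leading coefficient is -5.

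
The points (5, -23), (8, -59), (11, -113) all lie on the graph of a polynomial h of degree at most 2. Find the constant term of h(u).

Write h(u) = au^2 + bu + c. Substituting each data point gives a linear system:
  25a + 5b + c = -23
  64a + 8b + c = -59
  121a + 11b + c = -113
Solving the system yields a = -1, b = 1, c = -3.
So h(u) = -u² + u - 3.
The constant term is -3.

-3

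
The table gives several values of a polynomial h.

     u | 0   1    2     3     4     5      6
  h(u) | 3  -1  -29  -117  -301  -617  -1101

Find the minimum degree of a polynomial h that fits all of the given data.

3

Forward differences of the values at u = 0, 1, 2, 3, 4, 5, 6:
  h  : 3  -1  -29  -117  -301  -617  -1101
  Δ  : -4  -28  -88  -184  -316  -484
  Δ^2: -24  -60  -96  -132  -168
  Δ^3: -36  -36  -36  -36
  Δ^4: 0  0  0
  Δ^5: 0  0
  Δ^6: 0
The third differences are constant (-36) and nonzero, while all higher differences vanish, so the minimal degree is 3.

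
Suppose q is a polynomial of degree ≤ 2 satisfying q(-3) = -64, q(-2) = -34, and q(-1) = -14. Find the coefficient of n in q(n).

Write q(n) = an^2 + bn + c. Substituting each data point gives a linear system:
  9a - 3b + c = -64
  4a - 2b + c = -34
  a - b + c = -14
Solving the system yields a = -5, b = 5, c = -4.
So q(n) = -5n² + 5n - 4.
The coefficient of n is 5.

5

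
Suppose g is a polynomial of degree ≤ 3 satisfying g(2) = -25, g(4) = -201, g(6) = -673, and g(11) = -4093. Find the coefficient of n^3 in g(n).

Write g(n) = an^3 + bn^2 + cn + d. Substituting each data point gives a linear system:
  8a + 4b + 2c + d = -25
  64a + 16b + 4c + d = -201
  216a + 36b + 6c + d = -673
  1331a + 121b + 11c + d = -4093
Solving the system yields a = -3, b = -1, c = 2, d = -1.
So g(n) = -3n^3 - n^2 + 2n - 1.
The leading coefficient is -3.

-3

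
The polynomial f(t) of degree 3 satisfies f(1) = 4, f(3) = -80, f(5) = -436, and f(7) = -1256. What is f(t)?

Using the Lagrange interpolation formula with nodes 1, 3, 5, 7:
  L_0(t) = (t - 3)(t - 5)(t - 7) / -48
  L_1(t) = (t - 1)(t - 5)(t - 7) / 16
  L_2(t) = (t - 1)(t - 3)(t - 7) / -16
  L_3(t) = (t - 1)(t - 3)(t - 5) / 48
Then f(t) = 4·L_0(t) - 80·L_1(t) - 436·L_2(t) - 1256·L_3(t).
Expanding and collecting terms gives f(t) = -4t³ + 2t² + 2t + 4.
Check: f(5) = -436. ✓

f(t) = -4t^3 + 2t^2 + 2t + 4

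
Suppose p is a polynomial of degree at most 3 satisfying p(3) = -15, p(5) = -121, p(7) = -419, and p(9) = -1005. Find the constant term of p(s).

Write p(s) = as^3 + bs^2 + cs + d. Substituting each data point gives a linear system:
  27a + 9b + 3c + d = -15
  125a + 25b + 5c + d = -121
  343a + 49b + 7c + d = -419
  729a + 81b + 9c + d = -1005
Solving the system yields a = -2, b = 6, c = -3, d = -6.
So p(s) = -2s^3 + 6s^2 - 3s - 6.
The constant term is -6.

-6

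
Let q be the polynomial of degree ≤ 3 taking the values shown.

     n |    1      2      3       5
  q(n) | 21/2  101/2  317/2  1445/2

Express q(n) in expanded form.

Using the Lagrange interpolation formula with nodes 1, 2, 3, 5:
  L_0(n) = (n - 2)(n - 3)(n - 5) / -8
  L_1(n) = (n - 1)(n - 3)(n - 5) / 3
  L_2(n) = (n - 1)(n - 2)(n - 5) / -4
  L_3(n) = (n - 1)(n - 2)(n - 3) / 24
Then q(n) = 21/2·L_0(n) + 101/2·L_1(n) + 317/2·L_2(n) + 1445/2·L_3(n).
Expanding and collecting terms gives q(n) = 6n^3 - 2n^2 + 4n + 5/2.
Check: q(3) = 317/2. ✓

q(n) = 6n^3 - 2n^2 + 4n + 5/2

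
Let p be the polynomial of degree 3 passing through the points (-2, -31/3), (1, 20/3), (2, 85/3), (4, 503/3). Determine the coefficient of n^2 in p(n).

2

Write p(n) = an^3 + bn^2 + cn + d. Substituting each data point gives a linear system:
  -8a + 4b - 2c + d = -31/3
  a + b + c + d = 20/3
  8a + 4b + 2c + d = 85/3
  64a + 16b + 4c + d = 503/3
Solving the system yields a = 2, b = 2, c = 5/3, d = 1.
So p(n) = 2n³ + 2n² + (5/3)n + 1.
The coefficient of n^2 is 2.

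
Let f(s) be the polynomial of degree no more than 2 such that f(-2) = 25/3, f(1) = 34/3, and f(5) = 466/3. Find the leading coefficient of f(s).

Write f(s) = as^2 + bs + c. Substituting each data point gives a linear system:
  4a - 2b + c = 25/3
  a + b + c = 34/3
  25a + 5b + c = 466/3
Solving the system yields a = 5, b = 6, c = 1/3.
So f(s) = 5s^2 + 6s + 1/3.
The leading coefficient is 5.

5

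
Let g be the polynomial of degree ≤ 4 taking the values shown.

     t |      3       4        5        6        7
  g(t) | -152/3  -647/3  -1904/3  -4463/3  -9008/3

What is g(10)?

-43559/3

Using the Lagrange interpolation formula with nodes 3, 4, 5, 6, 7:
  L_0(t) = (t - 4)(t - 5)(t - 6)(t - 7) / 24
  L_1(t) = (t - 3)(t - 5)(t - 6)(t - 7) / -6
  L_2(t) = (t - 3)(t - 4)(t - 6)(t - 7) / 4
  L_3(t) = (t - 3)(t - 4)(t - 5)(t - 7) / -6
  L_4(t) = (t - 3)(t - 4)(t - 5)(t - 6) / 24
Then g(t) = -152/3·L_0(t) - 647/3·L_1(t) - 1904/3·L_2(t) - 4463/3·L_3(t) - 9008/3·L_4(t).
Expanding and collecting terms gives g(t) = -2t^4 + 6t^3 - 5t^2 - 2t + 1/3.
Evaluating at t = 10: g(10) = -43559/3.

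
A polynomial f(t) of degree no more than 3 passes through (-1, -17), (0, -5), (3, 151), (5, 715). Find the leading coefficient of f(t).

6

Write f(t) = at^3 + bt^2 + ct + d. Substituting each data point gives a linear system:
  -a + b - c + d = -17
  d = -5
  27a + 9b + 3c + d = 151
  125a + 25b + 5c + d = 715
Solving the system yields a = 6, b = -2, c = 4, d = -5.
So f(t) = 6t^3 - 2t^2 + 4t - 5.
The leading coefficient is 6.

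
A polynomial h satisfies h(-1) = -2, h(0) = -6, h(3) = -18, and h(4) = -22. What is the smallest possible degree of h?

1

Divided differences on the nodes -1, 0, 3, 4:
  order 0: -2  -6  -18  -22
  order 1: -4  -4  -4
  order 2: 0  0
  order 3: 0
The order-1 divided differences are all -4 (nonzero) and every higher order vanishes, so the data lies on a polynomial of degree exactly 1.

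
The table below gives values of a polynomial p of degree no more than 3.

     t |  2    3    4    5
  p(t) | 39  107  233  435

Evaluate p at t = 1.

Write p(t) = at^3 + bt^2 + ct + d. Substituting each data point gives a linear system:
  8a + 4b + 2c + d = 39
  27a + 9b + 3c + d = 107
  64a + 16b + 4c + d = 233
  125a + 25b + 5c + d = 435
Solving the system yields a = 3, b = 2, c = 1, d = 5.
So p(t) = 3t³ + 2t² + t + 5.
Then p(1) = 11.

11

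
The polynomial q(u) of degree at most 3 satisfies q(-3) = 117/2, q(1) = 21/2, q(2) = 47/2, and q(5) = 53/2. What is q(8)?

Using the Lagrange interpolation formula with nodes -3, 1, 2, 5:
  L_0(u) = (u - 1)(u - 2)(u - 5) / -160
  L_1(u) = (u + 3)(u - 2)(u - 5) / 16
  L_2(u) = (u + 3)(u - 1)(u - 5) / -15
  L_3(u) = (u + 3)(u - 1)(u - 2) / 96
Then q(u) = 117/2·L_0(u) + 21/2·L_1(u) + 47/2·L_2(u) + 53/2·L_3(u).
Expanding and collecting terms gives q(u) = -u^3 + 5u^2 + 5u + 3/2.
Evaluating at u = 8: q(8) = -301/2.

-301/2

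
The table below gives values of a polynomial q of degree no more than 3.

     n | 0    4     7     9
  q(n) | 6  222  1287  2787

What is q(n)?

Using the Lagrange interpolation formula with nodes 0, 4, 7, 9:
  L_0(n) = (n - 4)(n - 7)(n - 9) / -252
  L_1(n) = n(n - 7)(n - 9) / 60
  L_2(n) = n(n - 4)(n - 9) / -42
  L_3(n) = n(n - 4)(n - 7) / 90
Then q(n) = 6·L_0(n) + 222·L_1(n) + 1287·L_2(n) + 2787·L_3(n).
Expanding and collecting terms gives q(n) = 4n^3 - n^2 - 6n + 6.
Check: q(9) = 2787. ✓

q(n) = 4n^3 - n^2 - 6n + 6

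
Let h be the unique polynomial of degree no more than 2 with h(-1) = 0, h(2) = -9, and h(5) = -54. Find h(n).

h(n) = -2n^2 - n + 1

Using the Lagrange interpolation formula with nodes -1, 2, 5:
  L_0(n) = (n - 2)(n - 5) / 18
  L_1(n) = (n + 1)(n - 5) / -9
  L_2(n) = (n + 1)(n - 2) / 18
Then h(n) = 0·L_0(n) - 9·L_1(n) - 54·L_2(n).
Expanding and collecting terms gives h(n) = -2n² - n + 1.
Check: h(2) = -9. ✓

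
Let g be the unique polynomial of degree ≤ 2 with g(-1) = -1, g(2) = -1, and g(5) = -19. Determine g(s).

Using the Lagrange interpolation formula with nodes -1, 2, 5:
  L_0(s) = (s - 2)(s - 5) / 18
  L_1(s) = (s + 1)(s - 5) / -9
  L_2(s) = (s + 1)(s - 2) / 18
Then g(s) = -1·L_0(s) - 1·L_1(s) - 19·L_2(s).
Expanding and collecting terms gives g(s) = -s^2 + s + 1.
Check: g(2) = -1. ✓

g(s) = -s^2 + s + 1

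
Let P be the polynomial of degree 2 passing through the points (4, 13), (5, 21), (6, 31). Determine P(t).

P(t) = t^2 - t + 1

Using the Lagrange interpolation formula with nodes 4, 5, 6:
  L_0(t) = (t - 5)(t - 6) / 2
  L_1(t) = (t - 4)(t - 6) / -1
  L_2(t) = (t - 4)(t - 5) / 2
Then P(t) = 13·L_0(t) + 21·L_1(t) + 31·L_2(t).
Expanding and collecting terms gives P(t) = t^2 - t + 1.
Check: P(5) = 21. ✓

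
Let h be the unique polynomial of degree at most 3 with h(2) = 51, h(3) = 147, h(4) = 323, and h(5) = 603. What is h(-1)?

Forward differences of the values at t = 2, 3, 4, 5:
  h  : 51  147  323  603
  Δ  : 96  176  280
  Δ^2: 80  104
  Δ^3: 24
The third differences are constant, confirming degree 3.
Interpolating (Newton forward form) and evaluating at t = -1 gives h(-1) = 3.

3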